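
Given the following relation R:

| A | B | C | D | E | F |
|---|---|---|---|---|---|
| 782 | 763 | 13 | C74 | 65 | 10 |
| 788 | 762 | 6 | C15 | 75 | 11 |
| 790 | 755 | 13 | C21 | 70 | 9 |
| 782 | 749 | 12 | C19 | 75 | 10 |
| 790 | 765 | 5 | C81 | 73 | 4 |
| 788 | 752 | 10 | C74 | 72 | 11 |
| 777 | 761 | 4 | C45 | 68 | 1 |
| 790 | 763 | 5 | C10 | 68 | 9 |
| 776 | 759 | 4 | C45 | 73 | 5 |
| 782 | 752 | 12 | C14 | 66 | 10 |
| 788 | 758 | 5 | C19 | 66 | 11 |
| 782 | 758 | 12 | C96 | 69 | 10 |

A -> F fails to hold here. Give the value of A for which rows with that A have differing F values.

790

A=782: 4 rows → F = 10, 10, 10, 10 ✓
A=788: 3 rows → F = 11, 11, 11 ✓
A=790: 3 rows → F takes values {9, 4} — violation
A=777: 1 row → F = 1 ✓
A=776: 1 row → F = 5 ✓
The only A value with inconsistent F is A=790.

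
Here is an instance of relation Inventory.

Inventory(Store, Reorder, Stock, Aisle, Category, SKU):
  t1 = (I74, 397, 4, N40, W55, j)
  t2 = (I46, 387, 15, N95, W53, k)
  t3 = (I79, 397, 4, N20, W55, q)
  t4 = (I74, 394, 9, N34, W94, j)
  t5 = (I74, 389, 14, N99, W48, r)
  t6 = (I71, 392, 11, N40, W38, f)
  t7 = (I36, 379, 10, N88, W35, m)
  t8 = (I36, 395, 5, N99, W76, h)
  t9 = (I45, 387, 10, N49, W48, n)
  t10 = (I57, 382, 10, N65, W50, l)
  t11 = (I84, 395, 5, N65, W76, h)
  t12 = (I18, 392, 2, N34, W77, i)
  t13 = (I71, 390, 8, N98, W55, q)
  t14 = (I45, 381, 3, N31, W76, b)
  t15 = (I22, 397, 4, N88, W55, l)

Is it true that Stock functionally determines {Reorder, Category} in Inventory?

No

Stock=4: rows 1, 3, 15 → {Reorder,Category} = (397, W55), (397, W55), (397, W55) ✓
Stock=15: row 2 → {Reorder,Category} = (387, W53) ✓
Stock=9: row 4 → {Reorder,Category} = (394, W94) ✓
Stock=14: row 5 → {Reorder,Category} = (389, W48) ✓
Stock=11: row 6 → {Reorder,Category} = (392, W38) ✓
Stock=10: rows 7, 9, 10 → {Reorder,Category} takes values {(379, W35), (387, W48), (382, W50)} — violation
Stock=5: rows 8, 11 → {Reorder,Category} = (395, W76), (395, W76) ✓
Stock=2: row 12 → {Reorder,Category} = (392, W77) ✓
Stock=8: row 13 → {Reorder,Category} = (390, W55) ✓
Stock=3: row 14 → {Reorder,Category} = (381, W76) ✓
Two rows agree on Stock but differ on {Reorder, Category}, so Stock → {Reorder, Category} does not hold.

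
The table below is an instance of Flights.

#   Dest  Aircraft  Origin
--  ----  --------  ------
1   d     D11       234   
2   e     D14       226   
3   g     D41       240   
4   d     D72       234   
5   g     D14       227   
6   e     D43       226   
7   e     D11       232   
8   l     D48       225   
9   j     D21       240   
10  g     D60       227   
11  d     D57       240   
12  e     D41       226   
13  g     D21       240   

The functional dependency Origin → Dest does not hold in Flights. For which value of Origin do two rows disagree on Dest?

Origin=234: rows 1, 4 → Dest = d, d ✓
Origin=226: rows 2, 6, 12 → Dest = e, e, e ✓
Origin=240: rows 3, 9, 11, 13 → Dest takes values {g, j, d} — violation
Origin=227: rows 5, 10 → Dest = g, g ✓
Origin=232: row 7 → Dest = e ✓
Origin=225: row 8 → Dest = l ✓
The only Origin value with inconsistent Dest is Origin=240.

240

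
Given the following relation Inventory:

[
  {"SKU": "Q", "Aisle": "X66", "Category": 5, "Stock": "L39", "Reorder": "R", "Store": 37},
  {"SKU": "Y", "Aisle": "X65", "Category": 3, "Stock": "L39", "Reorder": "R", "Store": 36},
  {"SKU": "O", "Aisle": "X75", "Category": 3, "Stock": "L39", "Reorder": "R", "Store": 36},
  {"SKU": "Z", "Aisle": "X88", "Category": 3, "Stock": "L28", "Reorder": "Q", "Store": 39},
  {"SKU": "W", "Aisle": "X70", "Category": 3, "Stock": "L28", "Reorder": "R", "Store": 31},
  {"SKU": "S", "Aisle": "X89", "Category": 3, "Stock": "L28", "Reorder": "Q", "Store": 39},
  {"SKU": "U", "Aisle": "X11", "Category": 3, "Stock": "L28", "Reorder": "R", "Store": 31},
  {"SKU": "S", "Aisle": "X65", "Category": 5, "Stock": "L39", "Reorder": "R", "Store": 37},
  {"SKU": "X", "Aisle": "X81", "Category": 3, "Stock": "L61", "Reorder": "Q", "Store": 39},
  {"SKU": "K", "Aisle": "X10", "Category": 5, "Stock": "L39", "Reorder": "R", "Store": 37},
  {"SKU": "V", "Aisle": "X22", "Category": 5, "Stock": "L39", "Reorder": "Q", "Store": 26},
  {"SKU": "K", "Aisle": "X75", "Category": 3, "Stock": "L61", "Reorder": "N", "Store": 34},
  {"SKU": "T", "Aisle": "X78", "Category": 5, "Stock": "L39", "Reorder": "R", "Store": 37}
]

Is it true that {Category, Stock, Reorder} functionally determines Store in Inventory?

Yes

(Category=5, Stock=L39, Reorder=R): 4 rows → Store = 37, 37, 37, 37 ✓
(Category=3, Stock=L39, Reorder=R): 2 rows → Store = 36, 36 ✓
(Category=3, Stock=L28, Reorder=Q): 2 rows → Store = 39, 39 ✓
(Category=3, Stock=L28, Reorder=R): 2 rows → Store = 31, 31 ✓
(Category=3, Stock=L61, Reorder=Q): 1 row → Store = 39 ✓
(Category=5, Stock=L39, Reorder=Q): 1 row → Store = 26 ✓
(Category=3, Stock=L61, Reorder=N): 1 row → Store = 34 ✓
Every {Category, Stock, Reorder} value is associated with a single Store value, so {Category, Stock, Reorder} → Store holds.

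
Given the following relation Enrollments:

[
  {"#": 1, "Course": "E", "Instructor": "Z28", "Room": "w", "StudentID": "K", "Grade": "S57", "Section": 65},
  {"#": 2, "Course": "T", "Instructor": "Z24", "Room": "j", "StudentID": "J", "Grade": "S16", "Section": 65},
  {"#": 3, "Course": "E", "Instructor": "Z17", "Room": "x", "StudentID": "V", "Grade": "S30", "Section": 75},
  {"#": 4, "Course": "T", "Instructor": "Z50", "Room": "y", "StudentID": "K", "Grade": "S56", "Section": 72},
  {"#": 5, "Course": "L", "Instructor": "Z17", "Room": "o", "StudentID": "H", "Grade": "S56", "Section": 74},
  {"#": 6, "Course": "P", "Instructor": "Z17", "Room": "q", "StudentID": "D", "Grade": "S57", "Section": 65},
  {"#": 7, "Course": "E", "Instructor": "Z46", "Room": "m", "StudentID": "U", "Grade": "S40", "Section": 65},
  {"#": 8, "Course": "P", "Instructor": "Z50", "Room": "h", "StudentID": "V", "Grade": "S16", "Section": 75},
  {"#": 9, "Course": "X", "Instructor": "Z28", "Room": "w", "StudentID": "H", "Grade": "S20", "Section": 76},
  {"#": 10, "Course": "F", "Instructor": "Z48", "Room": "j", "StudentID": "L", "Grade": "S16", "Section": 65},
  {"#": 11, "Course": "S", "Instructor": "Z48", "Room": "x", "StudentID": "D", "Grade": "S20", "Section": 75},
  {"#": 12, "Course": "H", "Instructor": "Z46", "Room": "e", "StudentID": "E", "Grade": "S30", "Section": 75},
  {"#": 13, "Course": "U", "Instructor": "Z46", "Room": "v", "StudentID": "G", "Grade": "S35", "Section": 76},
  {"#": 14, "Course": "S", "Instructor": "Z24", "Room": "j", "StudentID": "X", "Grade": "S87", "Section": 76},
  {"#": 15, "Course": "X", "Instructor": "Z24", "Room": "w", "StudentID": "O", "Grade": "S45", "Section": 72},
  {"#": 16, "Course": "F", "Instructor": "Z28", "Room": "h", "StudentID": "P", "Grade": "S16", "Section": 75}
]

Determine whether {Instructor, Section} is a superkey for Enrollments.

All 16 rows have distinct {Instructor, Section} values, so {Instructor, Section} → (all attributes) holds and {Instructor, Section} is a superkey.

Yes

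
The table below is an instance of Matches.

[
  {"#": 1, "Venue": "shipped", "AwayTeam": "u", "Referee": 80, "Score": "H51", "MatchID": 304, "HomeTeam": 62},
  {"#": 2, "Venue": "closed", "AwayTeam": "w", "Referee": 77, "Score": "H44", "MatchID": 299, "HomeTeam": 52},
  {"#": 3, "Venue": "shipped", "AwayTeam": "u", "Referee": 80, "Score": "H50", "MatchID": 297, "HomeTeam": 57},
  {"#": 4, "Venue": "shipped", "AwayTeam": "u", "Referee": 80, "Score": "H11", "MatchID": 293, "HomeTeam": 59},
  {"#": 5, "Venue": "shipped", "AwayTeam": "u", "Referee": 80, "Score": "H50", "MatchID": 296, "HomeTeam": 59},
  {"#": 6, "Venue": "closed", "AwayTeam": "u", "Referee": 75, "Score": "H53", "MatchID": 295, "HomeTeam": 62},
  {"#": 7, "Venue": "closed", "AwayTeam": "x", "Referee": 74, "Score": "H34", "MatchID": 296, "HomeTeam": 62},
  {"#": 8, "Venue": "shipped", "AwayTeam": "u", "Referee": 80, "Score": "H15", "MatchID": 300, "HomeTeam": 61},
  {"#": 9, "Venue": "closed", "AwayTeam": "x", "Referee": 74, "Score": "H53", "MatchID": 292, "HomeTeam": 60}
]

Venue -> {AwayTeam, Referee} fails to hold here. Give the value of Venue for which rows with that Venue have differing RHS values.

closed

Venue=shipped: rows 1, 3, 4, 5, 8 → {AwayTeam,Referee} = (u, 80), (u, 80), (u, 80), (u, 80), (u, 80) ✓
Venue=closed: rows 2, 6, 7, 9 → {AwayTeam,Referee} takes values {(w, 77), (u, 75), (x, 74)} — violation
The only Venue value with inconsistent RHS is Venue=closed.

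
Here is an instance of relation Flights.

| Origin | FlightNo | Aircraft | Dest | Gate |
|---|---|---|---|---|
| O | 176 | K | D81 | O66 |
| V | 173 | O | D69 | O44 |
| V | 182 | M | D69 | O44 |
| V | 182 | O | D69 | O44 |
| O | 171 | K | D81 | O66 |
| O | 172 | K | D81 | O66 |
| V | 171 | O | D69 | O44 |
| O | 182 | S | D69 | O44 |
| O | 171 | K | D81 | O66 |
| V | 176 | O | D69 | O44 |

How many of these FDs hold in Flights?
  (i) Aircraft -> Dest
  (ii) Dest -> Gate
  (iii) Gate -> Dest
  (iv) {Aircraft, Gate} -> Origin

(i) Aircraft -> Dest: every LHS value maps to a single RHS value — holds.
(ii) Dest -> Gate: every LHS value maps to a single RHS value — holds.
(iii) Gate -> Dest: every LHS value maps to a single RHS value — holds.
(iv) {Aircraft, Gate} -> Origin: every LHS value maps to a single RHS value — holds.
4 of the 4 dependencies hold.

4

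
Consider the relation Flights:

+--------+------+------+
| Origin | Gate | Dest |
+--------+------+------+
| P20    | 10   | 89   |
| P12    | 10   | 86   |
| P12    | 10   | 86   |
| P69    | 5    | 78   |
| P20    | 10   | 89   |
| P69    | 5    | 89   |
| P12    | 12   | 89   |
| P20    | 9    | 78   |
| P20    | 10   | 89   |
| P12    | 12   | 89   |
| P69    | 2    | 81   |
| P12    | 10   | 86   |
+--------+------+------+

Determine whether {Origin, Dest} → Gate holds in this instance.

Yes

(Origin=P20, Dest=89): 3 rows → Gate = 10, 10, 10 ✓
(Origin=P12, Dest=86): 3 rows → Gate = 10, 10, 10 ✓
(Origin=P69, Dest=78): 1 row → Gate = 5 ✓
(Origin=P69, Dest=89): 1 row → Gate = 5 ✓
(Origin=P12, Dest=89): 2 rows → Gate = 12, 12 ✓
(Origin=P20, Dest=78): 1 row → Gate = 9 ✓
(Origin=P69, Dest=81): 1 row → Gate = 2 ✓
Every {Origin, Dest} value is associated with a single Gate value, so {Origin, Dest} → Gate holds.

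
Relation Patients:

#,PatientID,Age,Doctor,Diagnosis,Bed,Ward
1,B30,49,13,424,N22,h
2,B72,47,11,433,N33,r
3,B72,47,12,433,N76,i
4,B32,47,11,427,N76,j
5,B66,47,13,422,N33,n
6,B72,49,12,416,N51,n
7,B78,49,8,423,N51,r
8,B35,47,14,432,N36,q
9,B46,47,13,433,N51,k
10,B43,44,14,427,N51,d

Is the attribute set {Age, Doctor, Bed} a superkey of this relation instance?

Yes

All 10 rows have distinct {Age, Doctor, Bed} values, so {Age, Doctor, Bed} → (all attributes) holds and {Age, Doctor, Bed} is a superkey.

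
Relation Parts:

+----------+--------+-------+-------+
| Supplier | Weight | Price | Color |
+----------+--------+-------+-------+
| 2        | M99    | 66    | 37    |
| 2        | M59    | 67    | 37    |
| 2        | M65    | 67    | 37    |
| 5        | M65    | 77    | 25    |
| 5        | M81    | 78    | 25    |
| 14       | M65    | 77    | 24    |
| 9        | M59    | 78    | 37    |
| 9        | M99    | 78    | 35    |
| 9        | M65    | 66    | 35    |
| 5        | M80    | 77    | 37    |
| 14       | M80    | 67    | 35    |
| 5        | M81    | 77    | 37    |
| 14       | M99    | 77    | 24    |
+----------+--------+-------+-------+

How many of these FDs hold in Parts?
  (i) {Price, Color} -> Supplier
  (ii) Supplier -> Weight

(i) {Price, Color} -> Supplier: every LHS value maps to a single RHS value — holds.
(ii) Supplier -> Weight: Supplier=2: 3 rows → Weight takes values {M99, M59, M65} — violation; Supplier=5: 4 rows → Weight takes values {M65, M81, M80} — violation; Supplier=14: 3 rows → Weight takes values {M65, M80, M99} — violation; Supplier=9: 3 rows → Weight takes values {M59, M99, M65} — violation — fails.
1 of the 2 dependencies holds.

1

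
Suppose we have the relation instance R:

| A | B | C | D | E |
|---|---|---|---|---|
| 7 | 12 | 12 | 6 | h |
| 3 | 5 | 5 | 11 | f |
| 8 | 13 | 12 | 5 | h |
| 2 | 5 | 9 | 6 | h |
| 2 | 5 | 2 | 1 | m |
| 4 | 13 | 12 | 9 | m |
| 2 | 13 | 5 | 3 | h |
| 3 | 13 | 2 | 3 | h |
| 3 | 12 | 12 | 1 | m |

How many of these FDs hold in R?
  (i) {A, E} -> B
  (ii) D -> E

1

(i) {A, E} -> B: (A=2, E=h): 2 rows → B takes values {5, 13} — violation — fails.
(ii) D -> E: every LHS value maps to a single RHS value — holds.
1 of the 2 dependencies holds.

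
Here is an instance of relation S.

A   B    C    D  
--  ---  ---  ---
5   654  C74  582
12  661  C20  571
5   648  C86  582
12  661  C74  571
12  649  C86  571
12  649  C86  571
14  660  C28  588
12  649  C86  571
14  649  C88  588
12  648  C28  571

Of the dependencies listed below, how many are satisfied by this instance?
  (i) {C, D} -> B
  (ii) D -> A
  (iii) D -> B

(i) {C, D} -> B: every LHS value maps to a single RHS value — holds.
(ii) D -> A: every LHS value maps to a single RHS value — holds.
(iii) D -> B: D=582: 2 rows → B takes values {654, 648} — violation; D=571: 6 rows → B takes values {661, 649, 648} — violation; D=588: 2 rows → B takes values {660, 649} — violation — fails.
2 of the 3 dependencies hold.

2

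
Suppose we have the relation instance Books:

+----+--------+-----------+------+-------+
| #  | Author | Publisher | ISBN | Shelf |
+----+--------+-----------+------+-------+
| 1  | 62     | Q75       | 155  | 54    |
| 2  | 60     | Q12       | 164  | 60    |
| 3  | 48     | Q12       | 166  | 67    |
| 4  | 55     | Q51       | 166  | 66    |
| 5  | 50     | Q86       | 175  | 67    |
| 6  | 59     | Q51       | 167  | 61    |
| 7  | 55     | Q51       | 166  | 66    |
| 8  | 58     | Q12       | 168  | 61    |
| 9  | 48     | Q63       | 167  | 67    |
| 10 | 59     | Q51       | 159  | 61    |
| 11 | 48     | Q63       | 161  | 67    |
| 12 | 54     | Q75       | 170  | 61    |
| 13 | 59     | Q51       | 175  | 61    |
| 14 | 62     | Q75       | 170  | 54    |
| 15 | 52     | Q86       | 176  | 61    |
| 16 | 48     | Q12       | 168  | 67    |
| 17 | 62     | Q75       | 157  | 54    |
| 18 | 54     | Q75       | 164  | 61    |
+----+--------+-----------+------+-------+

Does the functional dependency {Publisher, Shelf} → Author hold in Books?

Yes

(Publisher=Q75, Shelf=54): rows 1, 14, 17 → Author = 62, 62, 62 ✓
(Publisher=Q12, Shelf=60): row 2 → Author = 60 ✓
(Publisher=Q12, Shelf=67): rows 3, 16 → Author = 48, 48 ✓
(Publisher=Q51, Shelf=66): rows 4, 7 → Author = 55, 55 ✓
(Publisher=Q86, Shelf=67): row 5 → Author = 50 ✓
(Publisher=Q51, Shelf=61): rows 6, 10, 13 → Author = 59, 59, 59 ✓
(Publisher=Q12, Shelf=61): row 8 → Author = 58 ✓
(Publisher=Q63, Shelf=67): rows 9, 11 → Author = 48, 48 ✓
(Publisher=Q75, Shelf=61): rows 12, 18 → Author = 54, 54 ✓
(Publisher=Q86, Shelf=61): row 15 → Author = 52 ✓
Every {Publisher, Shelf} value is associated with a single Author value, so {Publisher, Shelf} → Author holds.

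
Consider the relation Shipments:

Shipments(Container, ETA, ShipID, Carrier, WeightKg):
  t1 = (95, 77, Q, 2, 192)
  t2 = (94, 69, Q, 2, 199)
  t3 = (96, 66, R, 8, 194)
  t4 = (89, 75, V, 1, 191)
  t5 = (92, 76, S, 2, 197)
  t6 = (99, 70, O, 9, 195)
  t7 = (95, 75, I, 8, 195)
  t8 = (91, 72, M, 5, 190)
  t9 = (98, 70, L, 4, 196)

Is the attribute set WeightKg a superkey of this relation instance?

Rows 6 and 7 have the same WeightKg value WeightKg=195 but are distinct tuples, so WeightKg does not determine every attribute — not a superkey.

No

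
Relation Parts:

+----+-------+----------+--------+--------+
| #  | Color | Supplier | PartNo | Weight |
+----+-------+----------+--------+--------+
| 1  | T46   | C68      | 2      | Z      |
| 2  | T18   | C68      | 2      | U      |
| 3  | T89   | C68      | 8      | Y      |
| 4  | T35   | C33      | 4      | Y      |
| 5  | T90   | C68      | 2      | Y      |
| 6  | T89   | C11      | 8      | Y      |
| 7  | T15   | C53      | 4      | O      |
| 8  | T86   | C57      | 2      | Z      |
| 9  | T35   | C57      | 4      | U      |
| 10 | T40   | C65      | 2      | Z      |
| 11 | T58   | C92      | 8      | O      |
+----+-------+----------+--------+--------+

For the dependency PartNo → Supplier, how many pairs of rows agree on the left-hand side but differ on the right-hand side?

PartNo=2: violating pairs (1,8), (1,10), (2,8), (2,10), (5,8), (5,10), (8,10) — 7 pairs.
PartNo=8: violating pairs (3,6), (3,11), (6,11) — 3 pairs.
PartNo=4: violating pairs (4,7), (4,9), (7,9) — 3 pairs.

13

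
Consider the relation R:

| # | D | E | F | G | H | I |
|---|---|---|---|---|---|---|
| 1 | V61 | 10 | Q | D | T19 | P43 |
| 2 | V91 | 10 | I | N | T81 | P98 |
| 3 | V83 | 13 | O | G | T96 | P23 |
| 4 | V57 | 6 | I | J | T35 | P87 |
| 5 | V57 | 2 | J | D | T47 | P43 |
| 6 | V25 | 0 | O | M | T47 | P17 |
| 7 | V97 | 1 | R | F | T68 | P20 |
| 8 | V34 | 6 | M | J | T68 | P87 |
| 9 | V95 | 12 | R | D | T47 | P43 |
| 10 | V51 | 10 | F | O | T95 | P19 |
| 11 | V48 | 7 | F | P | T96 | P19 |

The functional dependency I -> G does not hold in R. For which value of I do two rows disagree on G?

I=P43: rows 1, 5, 9 → G = D, D, D ✓
I=P98: row 2 → G = N ✓
I=P23: row 3 → G = G ✓
I=P87: rows 4, 8 → G = J, J ✓
I=P17: row 6 → G = M ✓
I=P20: row 7 → G = F ✓
I=P19: rows 10, 11 → G takes values {O, P} — violation
The only I value with inconsistent G is I=P19.

P19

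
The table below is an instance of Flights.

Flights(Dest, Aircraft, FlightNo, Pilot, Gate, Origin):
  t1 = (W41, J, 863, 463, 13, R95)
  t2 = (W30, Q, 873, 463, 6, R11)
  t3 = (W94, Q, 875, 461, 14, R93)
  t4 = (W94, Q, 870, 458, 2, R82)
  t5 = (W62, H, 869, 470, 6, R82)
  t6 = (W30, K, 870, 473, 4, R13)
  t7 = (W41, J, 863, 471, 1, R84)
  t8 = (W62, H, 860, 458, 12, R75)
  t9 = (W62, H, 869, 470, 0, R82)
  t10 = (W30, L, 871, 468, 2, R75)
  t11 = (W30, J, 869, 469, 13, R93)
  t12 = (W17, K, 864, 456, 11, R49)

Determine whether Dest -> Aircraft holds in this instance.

Dest=W41: rows 1, 7 → Aircraft = J, J ✓
Dest=W30: rows 2, 6, 10, 11 → Aircraft takes values {Q, K, L, J} — violation
Dest=W94: rows 3, 4 → Aircraft = Q, Q ✓
Dest=W62: rows 5, 8, 9 → Aircraft = H, H, H ✓
Dest=W17: row 12 → Aircraft = K ✓
Two rows agree on Dest but differ on Aircraft, so Dest -> Aircraft does not hold.

No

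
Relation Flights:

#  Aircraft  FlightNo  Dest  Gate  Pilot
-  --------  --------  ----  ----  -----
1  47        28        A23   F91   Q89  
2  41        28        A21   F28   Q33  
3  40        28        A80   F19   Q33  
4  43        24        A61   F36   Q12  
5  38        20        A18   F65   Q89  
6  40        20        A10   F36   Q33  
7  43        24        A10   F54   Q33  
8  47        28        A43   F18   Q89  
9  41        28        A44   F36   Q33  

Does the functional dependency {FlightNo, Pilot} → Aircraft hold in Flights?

No

(FlightNo=28, Pilot=Q89): rows 1, 8 → Aircraft = 47, 47 ✓
(FlightNo=28, Pilot=Q33): rows 2, 3, 9 → Aircraft takes values {41, 40} — violation
(FlightNo=24, Pilot=Q12): row 4 → Aircraft = 43 ✓
(FlightNo=20, Pilot=Q89): row 5 → Aircraft = 38 ✓
(FlightNo=20, Pilot=Q33): row 6 → Aircraft = 40 ✓
(FlightNo=24, Pilot=Q33): row 7 → Aircraft = 43 ✓
Two rows agree on {FlightNo, Pilot} but differ on Aircraft, so {FlightNo, Pilot} → Aircraft does not hold.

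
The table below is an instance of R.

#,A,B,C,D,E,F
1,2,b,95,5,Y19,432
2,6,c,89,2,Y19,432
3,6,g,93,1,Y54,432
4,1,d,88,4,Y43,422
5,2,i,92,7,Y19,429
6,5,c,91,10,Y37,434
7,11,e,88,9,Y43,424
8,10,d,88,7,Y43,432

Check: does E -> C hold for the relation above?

No

E=Y19: rows 1, 2, 5 → C takes values {95, 89, 92} — violation
E=Y54: row 3 → C = 93 ✓
E=Y43: rows 4, 7, 8 → C = 88, 88, 88 ✓
E=Y37: row 6 → C = 91 ✓
Two rows agree on E but differ on C, so E -> C does not hold.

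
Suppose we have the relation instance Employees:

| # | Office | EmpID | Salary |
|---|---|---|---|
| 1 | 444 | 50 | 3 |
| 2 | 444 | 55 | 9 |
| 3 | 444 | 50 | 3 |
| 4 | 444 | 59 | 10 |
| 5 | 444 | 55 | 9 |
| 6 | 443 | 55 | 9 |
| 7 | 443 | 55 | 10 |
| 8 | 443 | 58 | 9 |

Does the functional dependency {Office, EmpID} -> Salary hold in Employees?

No

(Office=444, EmpID=50): rows 1, 3 → Salary = 3, 3 ✓
(Office=444, EmpID=55): rows 2, 5 → Salary = 9, 9 ✓
(Office=444, EmpID=59): row 4 → Salary = 10 ✓
(Office=443, EmpID=55): rows 6, 7 → Salary takes values {9, 10} — violation
(Office=443, EmpID=58): row 8 → Salary = 9 ✓
Two rows agree on {Office, EmpID} but differ on Salary, so {Office, EmpID} -> Salary does not hold.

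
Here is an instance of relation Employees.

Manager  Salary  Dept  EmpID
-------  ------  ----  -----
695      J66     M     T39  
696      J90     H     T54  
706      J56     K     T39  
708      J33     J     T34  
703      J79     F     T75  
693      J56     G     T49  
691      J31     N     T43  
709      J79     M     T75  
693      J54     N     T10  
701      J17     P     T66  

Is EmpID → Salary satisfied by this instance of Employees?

No

EmpID=T39: 2 rows → Salary takes values {J66, J56} — violation
EmpID=T54: 1 row → Salary = J90 ✓
EmpID=T34: 1 row → Salary = J33 ✓
EmpID=T75: 2 rows → Salary = J79, J79 ✓
EmpID=T49: 1 row → Salary = J56 ✓
EmpID=T43: 1 row → Salary = J31 ✓
EmpID=T10: 1 row → Salary = J54 ✓
EmpID=T66: 1 row → Salary = J17 ✓
Two rows agree on EmpID but differ on Salary, so EmpID → Salary does not hold.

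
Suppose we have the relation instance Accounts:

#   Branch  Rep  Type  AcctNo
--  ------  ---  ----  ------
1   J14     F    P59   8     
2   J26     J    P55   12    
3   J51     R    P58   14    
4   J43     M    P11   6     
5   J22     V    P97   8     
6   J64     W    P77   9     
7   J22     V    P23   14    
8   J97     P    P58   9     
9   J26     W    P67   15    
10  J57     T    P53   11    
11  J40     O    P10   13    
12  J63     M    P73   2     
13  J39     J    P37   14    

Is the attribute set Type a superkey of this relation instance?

Rows 3 and 8 have the same Type value Type=P58 but are distinct tuples, so Type does not determine every attribute — not a superkey.

No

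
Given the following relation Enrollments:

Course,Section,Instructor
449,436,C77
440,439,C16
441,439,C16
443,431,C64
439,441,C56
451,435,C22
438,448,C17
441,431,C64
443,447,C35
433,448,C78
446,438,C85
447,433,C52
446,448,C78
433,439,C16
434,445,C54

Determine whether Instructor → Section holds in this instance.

Instructor=C77: 1 row → Section = 436 ✓
Instructor=C16: 3 rows → Section = 439, 439, 439 ✓
Instructor=C64: 2 rows → Section = 431, 431 ✓
Instructor=C56: 1 row → Section = 441 ✓
Instructor=C22: 1 row → Section = 435 ✓
Instructor=C17: 1 row → Section = 448 ✓
Instructor=C35: 1 row → Section = 447 ✓
Instructor=C78: 2 rows → Section = 448, 448 ✓
Instructor=C85: 1 row → Section = 438 ✓
Instructor=C52: 1 row → Section = 433 ✓
Instructor=C54: 1 row → Section = 445 ✓
Every Instructor value is associated with a single Section value, so Instructor → Section holds.

Yes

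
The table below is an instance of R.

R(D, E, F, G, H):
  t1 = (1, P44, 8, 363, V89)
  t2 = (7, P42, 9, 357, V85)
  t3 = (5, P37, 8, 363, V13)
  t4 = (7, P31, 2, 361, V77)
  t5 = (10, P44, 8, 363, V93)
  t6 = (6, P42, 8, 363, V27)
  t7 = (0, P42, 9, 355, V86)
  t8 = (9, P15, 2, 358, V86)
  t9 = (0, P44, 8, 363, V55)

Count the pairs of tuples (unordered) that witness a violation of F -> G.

2

F=8: all 5 rows agree on G — 0 pairs.
F=9: violating pairs (2,7) — 1 pair.
F=2: violating pairs (4,8) — 1 pair.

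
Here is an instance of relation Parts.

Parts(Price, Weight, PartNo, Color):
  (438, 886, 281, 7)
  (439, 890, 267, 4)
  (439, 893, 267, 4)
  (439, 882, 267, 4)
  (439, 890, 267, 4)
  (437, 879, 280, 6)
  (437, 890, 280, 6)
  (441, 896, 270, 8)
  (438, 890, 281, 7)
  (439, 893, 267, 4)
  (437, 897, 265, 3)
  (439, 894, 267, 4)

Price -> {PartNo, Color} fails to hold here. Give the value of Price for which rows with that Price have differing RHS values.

437

Price=438: 2 rows → {PartNo,Color} = (281, 7), (281, 7) ✓
Price=439: 6 rows → {PartNo,Color} = (267, 4), (267, 4), (267, 4), (267, 4), (267, 4), (267, 4) ✓
Price=437: 3 rows → {PartNo,Color} takes values {(280, 6), (265, 3)} — violation
Price=441: 1 row → {PartNo,Color} = (270, 8) ✓
The only Price value with inconsistent RHS is Price=437.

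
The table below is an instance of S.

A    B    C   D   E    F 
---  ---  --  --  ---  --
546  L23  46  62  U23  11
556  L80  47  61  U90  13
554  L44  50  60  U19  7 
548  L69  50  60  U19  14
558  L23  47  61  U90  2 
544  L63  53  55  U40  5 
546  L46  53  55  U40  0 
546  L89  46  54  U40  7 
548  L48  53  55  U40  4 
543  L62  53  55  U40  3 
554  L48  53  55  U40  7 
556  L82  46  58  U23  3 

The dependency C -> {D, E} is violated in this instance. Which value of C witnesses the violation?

46

C=46: 3 rows → {D,E} takes values {(62, U23), (54, U40), (58, U23)} — violation
C=47: 2 rows → {D,E} = (61, U90), (61, U90) ✓
C=50: 2 rows → {D,E} = (60, U19), (60, U19) ✓
C=53: 5 rows → {D,E} = (55, U40), (55, U40), (55, U40), (55, U40), (55, U40) ✓
The only C value with inconsistent RHS is C=46.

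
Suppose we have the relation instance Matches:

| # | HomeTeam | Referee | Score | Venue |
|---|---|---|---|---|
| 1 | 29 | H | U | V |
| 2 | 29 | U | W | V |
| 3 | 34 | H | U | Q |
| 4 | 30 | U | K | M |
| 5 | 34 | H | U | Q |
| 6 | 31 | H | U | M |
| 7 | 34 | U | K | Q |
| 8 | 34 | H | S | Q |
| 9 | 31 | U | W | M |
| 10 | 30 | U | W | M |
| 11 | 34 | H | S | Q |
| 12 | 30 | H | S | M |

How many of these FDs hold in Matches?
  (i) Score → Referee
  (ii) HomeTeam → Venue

2

(i) Score → Referee: every LHS value maps to a single RHS value — holds.
(ii) HomeTeam → Venue: every LHS value maps to a single RHS value — holds.
2 of the 2 dependencies hold.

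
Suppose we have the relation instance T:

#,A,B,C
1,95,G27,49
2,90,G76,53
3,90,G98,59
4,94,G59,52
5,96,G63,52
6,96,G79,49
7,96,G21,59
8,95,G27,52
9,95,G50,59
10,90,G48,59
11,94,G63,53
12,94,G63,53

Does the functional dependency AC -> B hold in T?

(A=95, C=49): row 1 → B = G27 ✓
(A=90, C=53): row 2 → B = G76 ✓
(A=90, C=59): rows 3, 10 → B takes values {G98, G48} — violation
(A=94, C=52): row 4 → B = G59 ✓
(A=96, C=52): row 5 → B = G63 ✓
(A=96, C=49): row 6 → B = G79 ✓
(A=96, C=59): row 7 → B = G21 ✓
(A=95, C=52): row 8 → B = G27 ✓
(A=95, C=59): row 9 → B = G50 ✓
(A=94, C=53): rows 11, 12 → B = G63, G63 ✓
Two rows agree on AC but differ on B, so AC -> B does not hold.

No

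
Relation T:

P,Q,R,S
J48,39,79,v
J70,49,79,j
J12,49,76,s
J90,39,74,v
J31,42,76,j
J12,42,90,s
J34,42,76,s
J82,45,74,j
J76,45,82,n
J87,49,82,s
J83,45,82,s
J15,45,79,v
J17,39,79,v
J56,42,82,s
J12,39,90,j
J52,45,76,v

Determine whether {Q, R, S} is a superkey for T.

No

Two distinct rows share (Q=39, R=79, S=v), so {Q, R, S} does not determine every attribute — not a superkey.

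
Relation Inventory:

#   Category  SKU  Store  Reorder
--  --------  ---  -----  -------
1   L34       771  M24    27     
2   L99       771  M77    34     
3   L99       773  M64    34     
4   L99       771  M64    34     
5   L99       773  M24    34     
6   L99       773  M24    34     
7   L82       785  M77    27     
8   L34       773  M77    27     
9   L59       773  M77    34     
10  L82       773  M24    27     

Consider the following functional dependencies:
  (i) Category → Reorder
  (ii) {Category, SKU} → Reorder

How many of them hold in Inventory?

2

(i) Category → Reorder: every LHS value maps to a single RHS value — holds.
(ii) {Category, SKU} → Reorder: every LHS value maps to a single RHS value — holds.
2 of the 2 dependencies hold.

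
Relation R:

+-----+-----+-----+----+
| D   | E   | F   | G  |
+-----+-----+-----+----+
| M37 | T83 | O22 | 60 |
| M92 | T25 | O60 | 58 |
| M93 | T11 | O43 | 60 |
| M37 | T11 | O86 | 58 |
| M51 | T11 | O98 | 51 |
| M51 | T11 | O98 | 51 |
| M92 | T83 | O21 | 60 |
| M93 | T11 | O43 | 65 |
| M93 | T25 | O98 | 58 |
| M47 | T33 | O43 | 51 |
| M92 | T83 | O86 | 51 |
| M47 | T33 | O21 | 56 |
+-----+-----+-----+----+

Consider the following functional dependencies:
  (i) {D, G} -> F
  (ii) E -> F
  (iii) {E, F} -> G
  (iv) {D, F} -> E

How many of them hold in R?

2

(i) {D, G} -> F: every LHS value maps to a single RHS value — holds.
(ii) E -> F: E=T83: 3 rows → F takes values {O22, O21, O86} — violation; E=T25: 2 rows → F takes values {O60, O98} — violation; E=T11: 5 rows → F takes values {O43, O86, O98} — violation; E=T33: 2 rows → F takes values {O43, O21} — violation — fails.
(iii) {E, F} -> G: (E=T11, F=O43): 2 rows → G takes values {60, 65} — violation — fails.
(iv) {D, F} -> E: every LHS value maps to a single RHS value — holds.
2 of the 4 dependencies hold.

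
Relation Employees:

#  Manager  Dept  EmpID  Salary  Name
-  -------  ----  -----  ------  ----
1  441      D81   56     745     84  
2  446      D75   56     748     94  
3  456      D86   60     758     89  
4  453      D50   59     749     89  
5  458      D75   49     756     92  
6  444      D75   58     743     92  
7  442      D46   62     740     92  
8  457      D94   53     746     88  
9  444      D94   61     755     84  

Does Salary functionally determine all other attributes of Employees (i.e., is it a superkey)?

Yes

All 9 rows have distinct Salary values, so Salary → (all attributes) holds and Salary is a superkey.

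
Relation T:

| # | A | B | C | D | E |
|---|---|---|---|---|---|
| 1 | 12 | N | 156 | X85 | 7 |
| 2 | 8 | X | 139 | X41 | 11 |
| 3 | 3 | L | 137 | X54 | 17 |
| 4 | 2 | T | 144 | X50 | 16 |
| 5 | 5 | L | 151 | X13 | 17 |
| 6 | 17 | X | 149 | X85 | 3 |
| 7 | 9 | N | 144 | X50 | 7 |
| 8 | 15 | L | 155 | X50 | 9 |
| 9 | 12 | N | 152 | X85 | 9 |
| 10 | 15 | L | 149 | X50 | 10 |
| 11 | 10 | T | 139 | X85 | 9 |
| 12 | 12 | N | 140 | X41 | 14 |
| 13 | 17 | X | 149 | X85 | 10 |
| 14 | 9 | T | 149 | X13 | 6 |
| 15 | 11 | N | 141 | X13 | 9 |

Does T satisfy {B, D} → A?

Yes

(B=N, D=X85): rows 1, 9 → A = 12, 12 ✓
(B=X, D=X41): row 2 → A = 8 ✓
(B=L, D=X54): row 3 → A = 3 ✓
(B=T, D=X50): row 4 → A = 2 ✓
(B=L, D=X13): row 5 → A = 5 ✓
(B=X, D=X85): rows 6, 13 → A = 17, 17 ✓
(B=N, D=X50): row 7 → A = 9 ✓
(B=L, D=X50): rows 8, 10 → A = 15, 15 ✓
(B=T, D=X85): row 11 → A = 10 ✓
(B=N, D=X41): row 12 → A = 12 ✓
(B=T, D=X13): row 14 → A = 9 ✓
(B=N, D=X13): row 15 → A = 11 ✓
Every {B, D} value is associated with a single A value, so {B, D} → A holds.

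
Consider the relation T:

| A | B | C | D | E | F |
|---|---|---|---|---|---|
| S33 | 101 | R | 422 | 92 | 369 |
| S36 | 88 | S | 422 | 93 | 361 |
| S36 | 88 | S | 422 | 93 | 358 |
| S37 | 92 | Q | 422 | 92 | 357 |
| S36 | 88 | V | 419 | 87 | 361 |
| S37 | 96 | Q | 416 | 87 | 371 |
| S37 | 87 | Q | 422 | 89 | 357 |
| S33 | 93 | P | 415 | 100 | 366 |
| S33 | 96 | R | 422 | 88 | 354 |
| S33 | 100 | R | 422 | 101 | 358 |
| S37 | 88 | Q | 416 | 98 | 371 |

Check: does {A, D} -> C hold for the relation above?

Yes

(A=S33, D=422): 3 rows → C = R, R, R ✓
(A=S36, D=422): 2 rows → C = S, S ✓
(A=S37, D=422): 2 rows → C = Q, Q ✓
(A=S36, D=419): 1 row → C = V ✓
(A=S37, D=416): 2 rows → C = Q, Q ✓
(A=S33, D=415): 1 row → C = P ✓
Every {A, D} value is associated with a single C value, so {A, D} -> C holds.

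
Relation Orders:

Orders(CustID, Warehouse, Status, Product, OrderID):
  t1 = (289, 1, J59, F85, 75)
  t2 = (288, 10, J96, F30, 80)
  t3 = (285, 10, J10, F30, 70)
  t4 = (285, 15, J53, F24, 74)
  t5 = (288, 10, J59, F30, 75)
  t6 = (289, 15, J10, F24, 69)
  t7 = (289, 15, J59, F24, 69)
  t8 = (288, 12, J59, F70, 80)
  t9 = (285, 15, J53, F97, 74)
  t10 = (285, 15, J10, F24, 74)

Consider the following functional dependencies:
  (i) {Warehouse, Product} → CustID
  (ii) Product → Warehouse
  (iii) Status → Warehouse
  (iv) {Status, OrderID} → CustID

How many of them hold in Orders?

(i) {Warehouse, Product} → CustID: (Warehouse=10, Product=F30): rows 2, 3, 5 → CustID takes values {288, 285} — violation; (Warehouse=15, Product=F24): rows 4, 6, 7, 10 → CustID takes values {285, 289} — violation — fails.
(ii) Product → Warehouse: every LHS value maps to a single RHS value — holds.
(iii) Status → Warehouse: Status=J59: rows 1, 5, 7, 8 → Warehouse takes values {1, 10, 15, 12} — violation; Status=J10: rows 3, 6, 10 → Warehouse takes values {10, 15} — violation — fails.
(iv) {Status, OrderID} → CustID: (Status=J59, OrderID=75): rows 1, 5 → CustID takes values {289, 288} — violation — fails.
1 of the 4 dependencies holds.

1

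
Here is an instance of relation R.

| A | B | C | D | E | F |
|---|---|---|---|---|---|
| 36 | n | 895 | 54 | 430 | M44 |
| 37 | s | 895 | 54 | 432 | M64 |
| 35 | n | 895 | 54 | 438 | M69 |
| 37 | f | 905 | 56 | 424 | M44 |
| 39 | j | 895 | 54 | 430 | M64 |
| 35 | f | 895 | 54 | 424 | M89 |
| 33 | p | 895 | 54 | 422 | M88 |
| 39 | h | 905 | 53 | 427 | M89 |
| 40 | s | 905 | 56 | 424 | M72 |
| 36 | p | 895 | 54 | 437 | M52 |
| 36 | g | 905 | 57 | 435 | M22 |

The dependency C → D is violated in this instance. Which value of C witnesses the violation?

C=895: 7 rows → D = 54, 54, 54, 54, 54, 54, 54 ✓
C=905: 4 rows → D takes values {56, 53, 57} — violation
The only C value with inconsistent D is C=905.

905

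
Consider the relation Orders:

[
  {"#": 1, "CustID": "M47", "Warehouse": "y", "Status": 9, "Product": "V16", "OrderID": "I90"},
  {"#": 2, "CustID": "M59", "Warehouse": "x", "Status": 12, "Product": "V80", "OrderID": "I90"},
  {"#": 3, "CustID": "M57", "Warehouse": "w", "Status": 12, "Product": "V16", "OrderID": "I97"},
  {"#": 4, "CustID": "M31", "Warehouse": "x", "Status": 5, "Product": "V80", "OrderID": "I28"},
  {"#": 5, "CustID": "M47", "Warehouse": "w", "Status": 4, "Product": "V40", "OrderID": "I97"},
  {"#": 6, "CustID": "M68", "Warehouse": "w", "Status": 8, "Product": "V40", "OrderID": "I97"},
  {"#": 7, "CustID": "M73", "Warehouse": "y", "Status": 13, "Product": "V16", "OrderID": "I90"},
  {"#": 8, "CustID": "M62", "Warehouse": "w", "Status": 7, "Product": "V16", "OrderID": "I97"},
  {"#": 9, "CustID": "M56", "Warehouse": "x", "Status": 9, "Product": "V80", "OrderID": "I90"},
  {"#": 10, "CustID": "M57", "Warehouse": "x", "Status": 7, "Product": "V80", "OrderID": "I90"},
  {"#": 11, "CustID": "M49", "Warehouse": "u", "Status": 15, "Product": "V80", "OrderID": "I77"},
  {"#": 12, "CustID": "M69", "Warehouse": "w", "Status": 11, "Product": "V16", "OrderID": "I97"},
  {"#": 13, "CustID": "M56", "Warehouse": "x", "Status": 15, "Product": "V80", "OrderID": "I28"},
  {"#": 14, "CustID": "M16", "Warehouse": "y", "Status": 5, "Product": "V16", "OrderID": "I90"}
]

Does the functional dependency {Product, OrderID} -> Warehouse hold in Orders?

(Product=V16, OrderID=I90): rows 1, 7, 14 → Warehouse = y, y, y ✓
(Product=V80, OrderID=I90): rows 2, 9, 10 → Warehouse = x, x, x ✓
(Product=V16, OrderID=I97): rows 3, 8, 12 → Warehouse = w, w, w ✓
(Product=V80, OrderID=I28): rows 4, 13 → Warehouse = x, x ✓
(Product=V40, OrderID=I97): rows 5, 6 → Warehouse = w, w ✓
(Product=V80, OrderID=I77): row 11 → Warehouse = u ✓
Every {Product, OrderID} value is associated with a single Warehouse value, so {Product, OrderID} -> Warehouse holds.

Yes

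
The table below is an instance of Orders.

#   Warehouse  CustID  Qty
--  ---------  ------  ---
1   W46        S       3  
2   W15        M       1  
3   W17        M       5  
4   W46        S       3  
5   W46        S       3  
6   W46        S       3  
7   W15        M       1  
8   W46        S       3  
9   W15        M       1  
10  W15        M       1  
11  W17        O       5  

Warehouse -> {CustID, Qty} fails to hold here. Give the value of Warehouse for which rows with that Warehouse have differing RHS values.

Warehouse=W46: rows 1, 4, 5, 6, 8 → {CustID,Qty} = (S, 3), (S, 3), (S, 3), (S, 3), (S, 3) ✓
Warehouse=W15: rows 2, 7, 9, 10 → {CustID,Qty} = (M, 1), (M, 1), (M, 1), (M, 1) ✓
Warehouse=W17: rows 3, 11 → {CustID,Qty} takes values {(M, 5), (O, 5)} — violation
The only Warehouse value with inconsistent RHS is Warehouse=W17.

W17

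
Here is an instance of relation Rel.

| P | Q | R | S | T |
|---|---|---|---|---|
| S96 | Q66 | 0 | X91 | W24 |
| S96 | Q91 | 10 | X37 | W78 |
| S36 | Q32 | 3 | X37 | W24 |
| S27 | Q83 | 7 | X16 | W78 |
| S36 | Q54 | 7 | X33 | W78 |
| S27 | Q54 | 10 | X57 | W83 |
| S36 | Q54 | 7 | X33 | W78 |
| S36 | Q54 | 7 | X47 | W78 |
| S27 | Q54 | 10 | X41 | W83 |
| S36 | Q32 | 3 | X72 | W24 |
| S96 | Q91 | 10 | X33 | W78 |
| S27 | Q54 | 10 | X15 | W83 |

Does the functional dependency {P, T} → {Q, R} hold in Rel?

(P=S96, T=W24): 1 row → {Q,R} = (Q66, 0) ✓
(P=S96, T=W78): 2 rows → {Q,R} = (Q91, 10), (Q91, 10) ✓
(P=S36, T=W24): 2 rows → {Q,R} = (Q32, 3), (Q32, 3) ✓
(P=S27, T=W78): 1 row → {Q,R} = (Q83, 7) ✓
(P=S36, T=W78): 3 rows → {Q,R} = (Q54, 7), (Q54, 7), (Q54, 7) ✓
(P=S27, T=W83): 3 rows → {Q,R} = (Q54, 10), (Q54, 10), (Q54, 10) ✓
Every {P, T} value is associated with a single {Q, R} value, so {P, T} → {Q, R} holds.

Yes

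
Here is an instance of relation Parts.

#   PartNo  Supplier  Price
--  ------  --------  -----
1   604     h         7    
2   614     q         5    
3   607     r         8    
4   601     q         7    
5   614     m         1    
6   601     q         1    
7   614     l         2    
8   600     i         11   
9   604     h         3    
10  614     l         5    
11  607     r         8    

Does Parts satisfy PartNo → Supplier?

PartNo=604: rows 1, 9 → Supplier = h, h ✓
PartNo=614: rows 2, 5, 7, 10 → Supplier takes values {q, m, l} — violation
PartNo=607: rows 3, 11 → Supplier = r, r ✓
PartNo=601: rows 4, 6 → Supplier = q, q ✓
PartNo=600: row 8 → Supplier = i ✓
Two rows agree on PartNo but differ on Supplier, so PartNo → Supplier does not hold.

No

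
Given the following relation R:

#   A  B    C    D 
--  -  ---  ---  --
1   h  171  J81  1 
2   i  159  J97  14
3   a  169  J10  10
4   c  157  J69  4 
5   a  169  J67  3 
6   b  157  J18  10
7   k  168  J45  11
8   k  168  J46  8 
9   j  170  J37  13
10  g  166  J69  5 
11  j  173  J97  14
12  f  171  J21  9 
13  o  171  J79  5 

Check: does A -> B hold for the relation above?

No

A=h: row 1 → B = 171 ✓
A=i: row 2 → B = 159 ✓
A=a: rows 3, 5 → B = 169, 169 ✓
A=c: row 4 → B = 157 ✓
A=b: row 6 → B = 157 ✓
A=k: rows 7, 8 → B = 168, 168 ✓
A=j: rows 9, 11 → B takes values {170, 173} — violation
A=g: row 10 → B = 166 ✓
A=f: row 12 → B = 171 ✓
A=o: row 13 → B = 171 ✓
Two rows agree on A but differ on B, so A -> B does not hold.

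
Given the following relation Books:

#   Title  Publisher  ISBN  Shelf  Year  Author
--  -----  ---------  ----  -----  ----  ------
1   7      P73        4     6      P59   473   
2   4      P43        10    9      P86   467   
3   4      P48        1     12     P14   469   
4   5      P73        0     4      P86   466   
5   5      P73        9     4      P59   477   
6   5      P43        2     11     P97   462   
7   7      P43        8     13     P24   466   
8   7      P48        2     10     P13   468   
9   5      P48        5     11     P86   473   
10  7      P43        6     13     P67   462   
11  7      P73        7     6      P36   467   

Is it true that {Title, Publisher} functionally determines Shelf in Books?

(Title=7, Publisher=P73): rows 1, 11 → Shelf = 6, 6 ✓
(Title=4, Publisher=P43): row 2 → Shelf = 9 ✓
(Title=4, Publisher=P48): row 3 → Shelf = 12 ✓
(Title=5, Publisher=P73): rows 4, 5 → Shelf = 4, 4 ✓
(Title=5, Publisher=P43): row 6 → Shelf = 11 ✓
(Title=7, Publisher=P43): rows 7, 10 → Shelf = 13, 13 ✓
(Title=7, Publisher=P48): row 8 → Shelf = 10 ✓
(Title=5, Publisher=P48): row 9 → Shelf = 11 ✓
Every {Title, Publisher} value is associated with a single Shelf value, so {Title, Publisher} → Shelf holds.

Yes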